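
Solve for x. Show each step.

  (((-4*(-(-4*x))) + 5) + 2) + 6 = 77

Step 1. [(((-4*(-(-4*x))) + 5) + 2) + 6 = 77] 6 comes off first (subtract 6) ⇒ sub: ((-4*(-(-4*x))) + 5) + 2 = 71.
Step 2. [((-4*(-(-4*x))) + 5) + 2 = 71] 2 comes off first (subtract 2), so sub: (-4*(-(-4*x))) + 5 = 69.
Step 3. [(-4*(-(-4*x))) + 5 = 69] the outer +5 inverts by subtracting 5, so sub: -4*(-(-4*x)) = 64.
Step 4. [-4*(-(-4*x)) = 64] -4 out front; divide by -4. So div: -(-4*x) = -16.
Step 5. [-(-4*x) = -16] LHS negated; negate both sides. So neg: -4*x = 16.
Step 6. [-4*x = 16] leading coefficient -4: divide by -4, so div: x = -4.

Answer: x ∈ {-4}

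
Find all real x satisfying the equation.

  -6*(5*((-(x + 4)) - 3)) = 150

Step 1. [-6*(5*((-(x + 4)) - 3)) = 150] -6·(inner) — divide through by -6, so div: 5*((-(x + 4)) - 3) = -25.
Step 2. [5*((-(x + 4)) - 3) = -25] divide by the outer 5 ⇒ div: (-(x + 4)) - 3 = -5.
Step 3. [(-(x + 4)) - 3 = -5] -3 is outermost — add 3 both sides, so sub: -(x + 4) = -2.
Step 4. [-(x + 4) = -2] flip signs both sides. So neg: x + 4 = 2.
Step 5. [x + 4 = 2] 4 comes off first (subtract 4). So sub: x = -2.

Answer: x ∈ {-2}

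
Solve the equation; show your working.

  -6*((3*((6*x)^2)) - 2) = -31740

Step 1. [-6*((3*((6*x)^2)) - 2) = -31740] divide by the outer -6. So div: (3*((6*x)^2)) - 2 = 5290.
Step 2. [(3*((6*x)^2)) - 2 = 5290] peel the -2: add 2 from each side, so sub: 3*((6*x)^2) = 5292.
Step 3. [3*((6*x)^2) = 5292] leading coefficient 3: divide by 3. So div: (6*x)^2 = 1764.
Step 4. [(6*x)^2 = 1764] LHS squared, RHS 1764 ≥ 0: apply √ (±), so sqrt: 6*x = 42 or -42.
Step 5. [6*x = 42 or -42] 6 out front; divide by 6 ⇒ div: x = 7 or -7.

Answer: x ∈ {-7, 7}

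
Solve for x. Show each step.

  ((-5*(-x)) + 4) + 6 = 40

Step 1. [((-5*(-x)) + 4) + 6 = 40] 6 comes off first (subtract 6) ⇒ sub: (-5*(-x)) + 4 = 34.
Step 2. [(-5*(-x)) + 4 = 34] 4 comes off first (subtract 4), so sub: -5*(-x) = 30.
Step 3. [-5*(-x) = 30] leading coefficient -5: divide by -5 ⇒ div: -x = -6.
Step 4. [-x = -6] LHS negated; negate both sides. So neg: x = 6.

Answer: x ∈ {6}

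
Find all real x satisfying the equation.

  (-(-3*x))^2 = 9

Step 1. [(-(-3*x))^2 = 9] 9 ≥ 0, LHS is (·)² — take ±√. So sqrt: -(-3*x) = 3 or -3.
Step 2. [-(-3*x) = 3 or -3] flip signs both sides. So neg: -3*x = -3 or 3.
Step 3. [-3*x = -3 or 3] -3 out front; divide by -3 ⇒ div: x = 1 or -1.

Answer: x ∈ {-1, 1}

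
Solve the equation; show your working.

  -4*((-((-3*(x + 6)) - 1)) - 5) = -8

Step 1. [-4*((-((-3*(x + 6)) - 1)) - 5) = -8] divide by the outer -4. So div: (-((-3*(x + 6)) - 1)) - 5 = 2.
Step 2. [(-((-3*(x + 6)) - 1)) - 5 = 2] 5 comes off first (add 5), so sub: -((-3*(x + 6)) - 1) = 7.
Step 3. [-((-3*(x + 6)) - 1) = 7] flip signs both sides ⇒ neg: (-3*(x + 6)) - 1 = -7.
Step 4. [(-3*(x + 6)) - 1 = -7] 1 comes off first (add 1). So sub: -3*(x + 6) = -6.
Step 5. [-3*(x + 6) = -6] -3·(inner) — divide through by -3 ⇒ div: x + 6 = 2.
Step 6. [x + 6 = 2] +6 is outermost — subtract 6 both sides. So sub: x = -4.

Answer: x ∈ {-4}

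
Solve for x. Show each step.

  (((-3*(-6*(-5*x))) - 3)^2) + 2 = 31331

Step 1. [(((-3*(-6*(-5*x))) - 3)^2) + 2 = 31331] subtract 2: x sits inside (… + 2), so sub: ((-3*(-6*(-5*x))) - 3)^2 = 31329.
Step 2. [((-3*(-6*(-5*x))) - 3)^2 = 31329] √ both sides: 31329 ≥ 0 gives two branches, so sqrt: (-3*(-6*(-5*x))) - 3 = 177 or -177.
Step 3. [(-3*(-6*(-5*x))) - 3 = 177 or -177] add 3: x sits inside (… - 3), so sub: -3*(-6*(-5*x)) = 180 or -174.
Step 4. [-3*(-6*(-5*x)) = 180 or -174] -3 out front; divide by -3 ⇒ div: -6*(-5*x) = -60 or 58.
Step 5. [-6*(-5*x) = -60 or 58] -6·(inner) — divide through by -6 ⇒ div: -5*x = 10 or -29/3.
Step 6. [-5*x = 10 or -29/3] -5 out front; divide by -5 ⇒ div: x = -2 or 29/15.

Answer: x ∈ {-2, 29/15}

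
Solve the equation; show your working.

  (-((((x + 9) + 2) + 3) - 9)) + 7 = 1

Step 1. [(-((((x + 9) + 2) + 3) - 9)) + 7 = 1] the outer +7 inverts by subtracting 7, so sub: -((((x + 9) + 2) + 3) - 9) = -6.
Step 2. [-((((x + 9) + 2) + 3) - 9) = -6] leading − — multiply by −1. So neg: (((x + 9) + 2) + 3) - 9 = 6.
Step 3. [(((x + 9) + 2) + 3) - 9 = 6] the outer -9 inverts by adding 9 ⇒ sub: ((x + 9) + 2) + 3 = 15.
Step 4. [((x + 9) + 2) + 3 = 15] the outer +3 inverts by subtracting 3. So sub: (x + 9) + 2 = 12.
Step 5. [(x + 9) + 2 = 12] +2 is outermost — subtract 2 both sides. So sub: x + 9 = 10.
Step 6. [x + 9 = 10] the outer +9 inverts by subtracting 9, so sub: x = 1.

Answer: x ∈ {1}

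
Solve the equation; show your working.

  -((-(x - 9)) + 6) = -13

Step 1. [-((-(x - 9)) + 6) = -13] LHS negated; negate both sides. So neg: (-(x - 9)) + 6 = 13.
Step 2. [(-(x - 9)) + 6 = 13] the outer +6 inverts by subtracting 6, so sub: -(x - 9) = 7.
Step 3. [-(x - 9) = 7] flip signs both sides ⇒ neg: x - 9 = -7.
Step 4. [x - 9 = -7] the outer -9 inverts by adding 9 ⇒ sub: x = 2.

Answer: x ∈ {2}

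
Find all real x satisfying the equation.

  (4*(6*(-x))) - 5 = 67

Step 1. [(4*(6*(-x))) - 5 = 67] 5 comes off first (add 5), so sub: 4*(6*(-x)) = 72.
Step 2. [4*(6*(-x)) = 72] LHS = 4·(…); ÷4 both sides. So div: 6*(-x) = 18.
Step 3. [6*(-x) = 18] LHS = 6·(…); ÷6 both sides, so div: -x = 3.
Step 4. [-x = 3] flip signs both sides. So neg: x = -3.

Answer: x ∈ {-3}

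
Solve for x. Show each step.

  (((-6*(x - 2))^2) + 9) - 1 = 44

Step 1. [(((-6*(x - 2))^2) + 9) - 1 = 44] -1 is outermost — add 1 both sides. So sub: ((-6*(x - 2))^2) + 9 = 45.
Step 2. [((-6*(x - 2))^2) + 9 = 45] peel the +9: subtract 9 from each side. So sub: (-6*(x - 2))^2 = 36.
Step 3. [(-6*(x - 2))^2 = 36] LHS squared, RHS 36 ≥ 0: apply √ (±). So sqrt: -6*(x - 2) = 6 or -6.
Step 4. [-6*(x - 2) = 6 or -6] divide by the outer -6. So div: x - 2 = -1 or 1.
Step 5. [x - 2 = -1 or 1] 2 comes off first (add 2). So sub: x = 1 or 3.

Answer: x ∈ {1, 3}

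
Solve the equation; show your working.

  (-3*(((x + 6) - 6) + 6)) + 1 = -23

Step 1. [(-3*(((x + 6) - 6) + 6)) + 1 = -23] peel the +1: subtract 1 from each side. So sub: -3*(((x + 6) - 6) + 6) = -24.
Step 2. [-3*(((x + 6) - 6) + 6) = -24] LHS = -3·(…); ÷-3 both sides. So div: ((x + 6) - 6) + 6 = 8.
Step 3. [((x + 6) - 6) + 6 = 8] subtract 6: x sits inside (… + 6) ⇒ sub: (x + 6) - 6 = 2.
Step 4. [(x + 6) - 6 = 2] the outer -6 inverts by adding 6 ⇒ sub: x + 6 = 8.
Step 5. [x + 6 = 8] subtract 6: x sits inside (… + 6) ⇒ sub: x = 2.

Answer: x ∈ {2}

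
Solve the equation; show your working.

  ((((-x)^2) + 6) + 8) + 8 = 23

Step 1. [((((-x)^2) + 6) + 8) + 8 = 23] subtract 8: x sits inside (… + 8) ⇒ sub: (((-x)^2) + 6) + 8 = 15.
Step 2. [(((-x)^2) + 6) + 8 = 15] +8 is outermost — subtract 8 both sides, so sub: ((-x)^2) + 6 = 7.
Step 3. [((-x)^2) + 6 = 7] the outer +6 inverts by subtracting 6, so sub: (-x)^2 = 1.
Step 4. [(-x)^2 = 1] LHS squared, RHS 1 ≥ 0: apply √ (±) ⇒ sqrt: -x = 1 or -1.
Step 5. [-x = 1 or -1] flip signs both sides, so neg: x = -1 or 1.

Answer: x ∈ {-1, 1}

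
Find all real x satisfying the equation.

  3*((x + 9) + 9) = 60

Step 1. [3*((x + 9) + 9) = 60] divide by the outer 3 ⇒ div: (x + 9) + 9 = 20.
Step 2. [(x + 9) + 9 = 20] the outer +9 inverts by subtracting 9, so sub: x + 9 = 11.
Step 3. [x + 9 = 11] peel the +9: subtract 9 from each side ⇒ sub: x = 2.

Answer: x ∈ {2}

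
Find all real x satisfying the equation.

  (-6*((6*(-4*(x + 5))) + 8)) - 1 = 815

Step 1. [(-6*((6*(-4*(x + 5))) + 8)) - 1 = 815] add 1: x sits inside (… - 1) ⇒ sub: -6*((6*(-4*(x + 5))) + 8) = 816.
Step 2. [-6*((6*(-4*(x + 5))) + 8) = 816] -6 out front; divide by -6, so div: (6*(-4*(x + 5))) + 8 = -136.
Step 3. [(6*(-4*(x + 5))) + 8 = -136] 8 comes off first (subtract 8), so sub: 6*(-4*(x + 5)) = -144.
Step 4. [6*(-4*(x + 5)) = -144] divide by the outer 6, so div: -4*(x + 5) = -24.
Step 5. [-4*(x + 5) = -24] -4 out front; divide by -4 ⇒ div: x + 5 = 6.
Step 6. [x + 5 = 6] the outer +5 inverts by subtracting 5. So sub: x = 1.

Answer: x ∈ {1}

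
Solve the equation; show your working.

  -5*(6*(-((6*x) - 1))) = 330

Step 1. [-5*(6*(-((6*x) - 1))) = 330] divide by the outer -5 ⇒ div: 6*(-((6*x) - 1)) = -66.
Step 2. [6*(-((6*x) - 1)) = -66] leading coefficient 6: divide by 6 ⇒ div: -((6*x) - 1) = -11.
Step 3. [-((6*x) - 1) = -11] flip signs both sides ⇒ neg: (6*x) - 1 = 11.
Step 4. [(6*x) - 1 = 11] 1 comes off first (add 1). So sub: 6*x = 12.
Step 5. [6*x = 12] leading coefficient 6: divide by 6 ⇒ div: x = 2.

Answer: x ∈ {2}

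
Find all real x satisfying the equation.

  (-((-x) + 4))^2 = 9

Step 1. [(-((-x) + 4))^2 = 9] LHS squared, RHS 9 ≥ 0: apply √ (±), so sqrt: -((-x) + 4) = 3 or -3.
Step 2. [-((-x) + 4) = 3 or -3] leading − — multiply by −1. So neg: (-x) + 4 = -3 or 3.
Step 3. [(-x) + 4 = -3 or 3] +4 is outermost — subtract 4 both sides ⇒ sub: -x = -7 or -1.
Step 4. [-x = -7 or -1] leading − — multiply by −1 ⇒ neg: x = 7 or 1.

Answer: x ∈ {1, 7}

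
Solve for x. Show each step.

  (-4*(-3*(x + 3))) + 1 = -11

Step 1. [(-4*(-3*(x + 3))) + 1 = -11] 1 comes off first (subtract 1). So sub: -4*(-3*(x + 3)) = -12.
Step 2. [-4*(-3*(x + 3)) = -12] divide by the outer -4. So div: -3*(x + 3) = 3.
Step 3. [-3*(x + 3) = 3] leading coefficient -3: divide by -3, so div: x + 3 = -1.
Step 4. [x + 3 = -1] the outer +3 inverts by subtracting 3. So sub: x = -4.

Answer: x ∈ {-4}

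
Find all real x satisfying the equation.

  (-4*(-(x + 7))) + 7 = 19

Step 1. [(-4*(-(x + 7))) + 7 = 19] +7 is outermost — subtract 7 both sides. So sub: -4*(-(x + 7)) = 12.
Step 2. [-4*(-(x + 7)) = 12] LHS = -4·(…); ÷-4 both sides. So div: -(x + 7) = -3.
Step 3. [-(x + 7) = -3] LHS negated; negate both sides ⇒ neg: x + 7 = 3.
Step 4. [x + 7 = 3] +7 is outermost — subtract 7 both sides, so sub: x = -4.

Answer: x ∈ {-4}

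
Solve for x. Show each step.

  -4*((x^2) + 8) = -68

Step 1. [-4*((x^2) + 8) = -68] -4 out front; divide by -4. So div: (x^2) + 8 = 17.
Step 2. [(x^2) + 8 = 17] 8 comes off first (subtract 8) ⇒ sub: x^2 = 9.
Step 3. [x^2 = 9] LHS squared, RHS 9 ≥ 0: apply √ (±) ⇒ sqrt: x = 3 or -3.

Answer: x ∈ {-3, 3}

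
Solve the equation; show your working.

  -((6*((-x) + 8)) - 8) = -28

Step 1. [-((6*((-x) + 8)) - 8) = -28] LHS negated; negate both sides ⇒ neg: (6*((-x) + 8)) - 8 = 28.
Step 2. [(6*((-x) + 8)) - 8 = 28] the outer -8 inverts by adding 8. So sub: 6*((-x) + 8) = 36.
Step 3. [6*((-x) + 8) = 36] LHS = 6·(…); ÷6 both sides, so div: (-x) + 8 = 6.
Step 4. [(-x) + 8 = 6] subtract 8: x sits inside (… + 8). So sub: -x = -2.
Step 5. [-x = -2] flip signs both sides, so neg: x = 2.

Answer: x ∈ {2}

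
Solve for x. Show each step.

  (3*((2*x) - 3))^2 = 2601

Step 1. [(3*((2*x) - 3))^2 = 2601] LHS squared, RHS 2601 ≥ 0: apply √ (±) ⇒ sqrt: 3*((2*x) - 3) = 51 or -51.
Step 2. [3*((2*x) - 3) = 51 or -51] divide by the outer 3 ⇒ div: (2*x) - 3 = 17 or -17.
Step 3. [(2*x) - 3 = 17 or -17] add 3: x sits inside (… - 3), so sub: 2*x = 20 or -14.
Step 4. [2*x = 20 or -14] LHS = 2·(…); ÷2 both sides. So div: x = 10 or -7.

Answer: x ∈ {-7, 10}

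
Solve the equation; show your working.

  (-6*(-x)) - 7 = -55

Step 1. [(-6*(-x)) - 7 = -55] the outer -7 inverts by adding 7. So sub: -6*(-x) = -48.
Step 2. [-6*(-x) = -48] -6·(inner) — divide through by -6 ⇒ div: -x = 8.
Step 3. [-x = 8] leading − — multiply by −1, so neg: x = -8.

Answer: x ∈ {-8}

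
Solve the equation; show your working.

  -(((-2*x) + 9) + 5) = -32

Step 1. [-(((-2*x) + 9) + 5) = -32] flip signs both sides, so neg: ((-2*x) + 9) + 5 = 32.
Step 2. [((-2*x) + 9) + 5 = 32] 5 comes off first (subtract 5) ⇒ sub: (-2*x) + 9 = 27.
Step 3. [(-2*x) + 9 = 27] the outer +9 inverts by subtracting 9 ⇒ sub: -2*x = 18.
Step 4. [-2*x = 18] leading coefficient -2: divide by -2, so div: x = -9.

Answer: x ∈ {-9}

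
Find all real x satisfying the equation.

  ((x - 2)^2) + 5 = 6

Step 1. [((x - 2)^2) + 5 = 6] the outer +5 inverts by subtracting 5, so sub: (x - 2)^2 = 1.
Step 2. [(x - 2)^2 = 1] 1 ≥ 0, LHS is (·)² — take ±√. So sqrt: x - 2 = 1 or -1.
Step 3. [x - 2 = 1 or -1] peel the -2: add 2 from each side, so sub: x = 3 or 1.

Answer: x ∈ {1, 3}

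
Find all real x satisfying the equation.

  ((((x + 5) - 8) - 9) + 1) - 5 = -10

Step 1. [((((x + 5) - 8) - 9) + 1) - 5 = -10] peel the -5: add 5 from each side. So sub: (((x + 5) - 8) - 9) + 1 = -5.
Step 2. [(((x + 5) - 8) - 9) + 1 = -5] the outer +1 inverts by subtracting 1. So sub: ((x + 5) - 8) - 9 = -6.
Step 3. [((x + 5) - 8) - 9 = -6] -9 is outermost — add 9 both sides ⇒ sub: (x + 5) - 8 = 3.
Step 4. [(x + 5) - 8 = 3] -8 is outermost — add 8 both sides ⇒ sub: x + 5 = 11.
Step 5. [x + 5 = 11] subtract 5: x sits inside (… + 5) ⇒ sub: x = 6.

Answer: x ∈ {6}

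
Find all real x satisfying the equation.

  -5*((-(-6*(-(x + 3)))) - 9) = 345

Step 1. [-5*((-(-6*(-(x + 3)))) - 9) = 345] LHS = -5·(…); ÷-5 both sides ⇒ div: (-(-6*(-(x + 3)))) - 9 = -69.
Step 2. [(-(-6*(-(x + 3)))) - 9 = -69] the outer -9 inverts by adding 9, so sub: -(-6*(-(x + 3))) = -60.
Step 3. [-(-6*(-(x + 3))) = -60] LHS negated; negate both sides ⇒ neg: -6*(-(x + 3)) = 60.
Step 4. [-6*(-(x + 3)) = 60] -6·(inner) — divide through by -6 ⇒ div: -(x + 3) = -10.
Step 5. [-(x + 3) = -10] flip signs both sides. So neg: x + 3 = 10.
Step 6. [x + 3 = 10] the outer +3 inverts by subtracting 3. So sub: x = 7.

Answer: x ∈ {7}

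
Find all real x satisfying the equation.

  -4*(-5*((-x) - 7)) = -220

Step 1. [-4*(-5*((-x) - 7)) = -220] leading coefficient -4: divide by -4. So div: -5*((-x) - 7) = 55.
Step 2. [-5*((-x) - 7) = 55] -5 out front; divide by -5 ⇒ div: (-x) - 7 = -11.
Step 3. [(-x) - 7 = -11] peel the -7: add 7 from each side. So sub: -x = -4.
Step 4. [-x = -4] flip signs both sides ⇒ neg: x = 4.

Answer: x ∈ {4}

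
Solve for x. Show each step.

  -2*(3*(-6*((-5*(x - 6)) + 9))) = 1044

Step 1. [-2*(3*(-6*((-5*(x - 6)) + 9))) = 1044] LHS = -2·(…); ÷-2 both sides ⇒ div: 3*(-6*((-5*(x - 6)) + 9)) = -522.
Step 2. [3*(-6*((-5*(x - 6)) + 9)) = -522] 3·(inner) — divide through by 3, so div: -6*((-5*(x - 6)) + 9) = -174.
Step 3. [-6*((-5*(x - 6)) + 9) = -174] LHS = -6·(…); ÷-6 both sides ⇒ div: (-5*(x - 6)) + 9 = 29.
Step 4. [(-5*(x - 6)) + 9 = 29] peel the +9: subtract 9 from each side. So sub: -5*(x - 6) = 20.
Step 5. [-5*(x - 6) = 20] leading coefficient -5: divide by -5. So div: x - 6 = -4.
Step 6. [x - 6 = -4] add 6: x sits inside (… - 6), so sub: x = 2.

Answer: x ∈ {2}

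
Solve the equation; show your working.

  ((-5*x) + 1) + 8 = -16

Step 1. [((-5*x) + 1) + 8 = -16] 8 comes off first (subtract 8). So sub: (-5*x) + 1 = -24.
Step 2. [(-5*x) + 1 = -24] subtract 1: x sits inside (… + 1) ⇒ sub: -5*x = -25.
Step 3. [-5*x = -25] LHS = -5·(…); ÷-5 both sides. So div: x = 5.

Answer: x ∈ {5}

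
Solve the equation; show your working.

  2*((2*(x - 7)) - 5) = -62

Step 1. [2*((2*(x - 7)) - 5) = -62] 2·(inner) — divide through by 2. So div: (2*(x - 7)) - 5 = -31.
Step 2. [(2*(x - 7)) - 5 = -31] 5 comes off first (add 5). So sub: 2*(x - 7) = -26.
Step 3. [2*(x - 7) = -26] LHS = 2·(…); ÷2 both sides ⇒ div: x - 7 = -13.
Step 4. [x - 7 = -13] the outer -7 inverts by adding 7. So sub: x = -6.

Answer: x ∈ {-6}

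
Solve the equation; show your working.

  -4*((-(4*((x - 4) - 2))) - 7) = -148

Step 1. [-4*((-(4*((x - 4) - 2))) - 7) = -148] divide by the outer -4. So div: (-(4*((x - 4) - 2))) - 7 = 37.
Step 2. [(-(4*((x - 4) - 2))) - 7 = 37] -7 is outermost — add 7 both sides, so sub: -(4*((x - 4) - 2)) = 44.
Step 3. [-(4*((x - 4) - 2)) = 44] leading − — multiply by −1. So neg: 4*((x - 4) - 2) = -44.
Step 4. [4*((x - 4) - 2) = -44] LHS = 4·(…); ÷4 both sides, so div: (x - 4) - 2 = -11.
Step 5. [(x - 4) - 2 = -11] the outer -2 inverts by adding 2 ⇒ sub: x - 4 = -9.
Step 6. [x - 4 = -9] the outer -4 inverts by adding 4. So sub: x = -5.

Answer: x ∈ {-5}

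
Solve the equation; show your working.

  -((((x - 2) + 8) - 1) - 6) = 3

Step 1. [-((((x - 2) + 8) - 1) - 6) = 3] flip signs both sides ⇒ neg: (((x - 2) + 8) - 1) - 6 = -3.
Step 2. [(((x - 2) + 8) - 1) - 6 = -3] 6 comes off first (add 6) ⇒ sub: ((x - 2) + 8) - 1 = 3.
Step 3. [((x - 2) + 8) - 1 = 3] add 1: x sits inside (… - 1). So sub: (x - 2) + 8 = 4.
Step 4. [(x - 2) + 8 = 4] 8 comes off first (subtract 8) ⇒ sub: x - 2 = -4.
Step 5. [x - 2 = -4] -2 is outermost — add 2 both sides. So sub: x = -2.

Answer: x ∈ {-2}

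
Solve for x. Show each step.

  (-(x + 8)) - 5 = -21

Step 1. [(-(x + 8)) - 5 = -21] 5 comes off first (add 5). So sub: -(x + 8) = -16.
Step 2. [-(x + 8) = -16] flip signs both sides ⇒ neg: x + 8 = 16.
Step 3. [x + 8 = 16] the outer +8 inverts by subtracting 8, so sub: x = 8.

Answer: x ∈ {8}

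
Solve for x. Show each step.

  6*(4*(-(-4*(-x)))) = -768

Step 1. [6*(4*(-(-4*(-x)))) = -768] 6 out front; divide by 6, so div: 4*(-(-4*(-x))) = -128.
Step 2. [4*(-(-4*(-x))) = -128] LHS = 4·(…); ÷4 both sides, so div: -(-4*(-x)) = -32.
Step 3. [-(-4*(-x)) = -32] flip signs both sides ⇒ neg: -4*(-x) = 32.
Step 4. [-4*(-x) = 32] leading coefficient -4: divide by -4. So div: -x = -8.
Step 5. [-x = -8] LHS negated; negate both sides ⇒ neg: x = 8.

Answer: x ∈ {8}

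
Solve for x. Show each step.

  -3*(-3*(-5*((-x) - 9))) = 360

Step 1. [-3*(-3*(-5*((-x) - 9))) = 360] divide by the outer -3, so div: -3*(-5*((-x) - 9)) = -120.
Step 2. [-3*(-5*((-x) - 9)) = -120] LHS = -3·(…); ÷-3 both sides, so div: -5*((-x) - 9) = 40.
Step 3. [-5*((-x) - 9) = 40] -5 out front; divide by -5, so div: (-x) - 9 = -8.
Step 4. [(-x) - 9 = -8] peel the -9: add 9 from each side. So sub: -x = 1.
Step 5. [-x = 1] flip signs both sides ⇒ neg: x = -1.

Answer: x ∈ {-1}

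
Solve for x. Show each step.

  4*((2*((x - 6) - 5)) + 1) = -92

Step 1. [4*((2*((x - 6) - 5)) + 1) = -92] LHS = 4·(…); ÷4 both sides. So div: (2*((x - 6) - 5)) + 1 = -23.
Step 2. [(2*((x - 6) - 5)) + 1 = -23] peel the +1: subtract 1 from each side. So sub: 2*((x - 6) - 5) = -24.
Step 3. [2*((x - 6) - 5) = -24] divide by the outer 2, so div: (x - 6) - 5 = -12.
Step 4. [(x - 6) - 5 = -12] peel the -5: add 5 from each side, so sub: x - 6 = -7.
Step 5. [x - 6 = -7] peel the -6: add 6 from each side. So sub: x = -1.

Answer: x ∈ {-1}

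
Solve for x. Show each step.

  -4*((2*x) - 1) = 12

Step 1. [-4*((2*x) - 1) = 12] -4·(inner) — divide through by -4 ⇒ div: (2*x) - 1 = -3.
Step 2. [(2*x) - 1 = -3] the outer -1 inverts by adding 1, so sub: 2*x = -2.
Step 3. [2*x = -2] LHS = 2·(…); ÷2 both sides. So div: x = -1.

Answer: x ∈ {-1}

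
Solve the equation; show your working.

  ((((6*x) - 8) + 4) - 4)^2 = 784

Step 1. [((((6*x) - 8) + 4) - 4)^2 = 784] LHS squared, RHS 784 ≥ 0: apply √ (±) ⇒ sqrt: (((6*x) - 8) + 4) - 4 = 28 or -28.
Step 2. [(((6*x) - 8) + 4) - 4 = 28 or -28] the outer -4 inverts by adding 4, so sub: ((6*x) - 8) + 4 = 32 or -24.
Step 3. [((6*x) - 8) + 4 = 32 or -24] 4 comes off first (subtract 4), so sub: (6*x) - 8 = 28 or -28.
Step 4. [(6*x) - 8 = 28 or -28] 8 comes off first (add 8). So sub: 6*x = 36 or -20.
Step 5. [6*x = 36 or -20] 6 out front; divide by 6, so div: x = 6 or -10/3.

Answer: x ∈ {-10/3, 6}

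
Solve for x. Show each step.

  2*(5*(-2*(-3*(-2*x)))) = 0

Step 1. [2*(5*(-2*(-3*(-2*x)))) = 0] divide by the outer 2, so div: 5*(-2*(-3*(-2*x))) = 0.
Step 2. [5*(-2*(-3*(-2*x))) = 0] LHS = 5·(…); ÷5 both sides, so div: -2*(-3*(-2*x)) = 0.
Step 3. [-2*(-3*(-2*x)) = 0] -2·(inner) — divide through by -2. So div: -3*(-2*x) = 0.
Step 4. [-3*(-2*x) = 0] -3 out front; divide by -3. So div: -2*x = 0.
Step 5. [-2*x = 0] -2 out front; divide by -2. So div: x = 0.

Answer: x ∈ {0}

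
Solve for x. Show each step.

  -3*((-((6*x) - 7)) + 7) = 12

Step 1. [-3*((-((6*x) - 7)) + 7) = 12] -3 out front; divide by -3. So div: (-((6*x) - 7)) + 7 = -4.
Step 2. [(-((6*x) - 7)) + 7 = -4] peel the +7: subtract 7 from each side, so sub: -((6*x) - 7) = -11.
Step 3. [-((6*x) - 7) = -11] flip signs both sides ⇒ neg: (6*x) - 7 = 11.
Step 4. [(6*x) - 7 = 11] 7 comes off first (add 7), so sub: 6*x = 18.
Step 5. [6*x = 18] 6 out front; divide by 6 ⇒ div: x = 3.

Answer: x ∈ {3}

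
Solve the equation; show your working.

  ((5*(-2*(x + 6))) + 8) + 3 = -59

Step 1. [((5*(-2*(x + 6))) + 8) + 3 = -59] subtract 3: x sits inside (… + 3), so sub: (5*(-2*(x + 6))) + 8 = -62.
Step 2. [(5*(-2*(x + 6))) + 8 = -62] the outer +8 inverts by subtracting 8. So sub: 5*(-2*(x + 6)) = -70.
Step 3. [5*(-2*(x + 6)) = -70] 5·(inner) — divide through by 5 ⇒ div: -2*(x + 6) = -14.
Step 4. [-2*(x + 6) = -14] divide by the outer -2. So div: x + 6 = 7.
Step 5. [x + 6 = 7] peel the +6: subtract 6 from each side. So sub: x = 1.

Answer: x ∈ {1}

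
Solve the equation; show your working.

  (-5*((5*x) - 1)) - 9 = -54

Step 1. [(-5*((5*x) - 1)) - 9 = -54] peel the -9: add 9 from each side. So sub: -5*((5*x) - 1) = -45.
Step 2. [-5*((5*x) - 1) = -45] divide by the outer -5 ⇒ div: (5*x) - 1 = 9.
Step 3. [(5*x) - 1 = 9] 1 comes off first (add 1), so sub: 5*x = 10.
Step 4. [5*x = 10] 5·(inner) — divide through by 5. So div: x = 2.

Answer: x ∈ {2}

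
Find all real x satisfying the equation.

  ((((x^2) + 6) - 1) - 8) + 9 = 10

Step 1. [((((x^2) + 6) - 1) - 8) + 9 = 10] 9 comes off first (subtract 9). So sub: (((x^2) + 6) - 1) - 8 = 1.
Step 2. [(((x^2) + 6) - 1) - 8 = 1] the outer -8 inverts by adding 8. So sub: ((x^2) + 6) - 1 = 9.
Step 3. [((x^2) + 6) - 1 = 9] add 1: x sits inside (… - 1). So sub: (x^2) + 6 = 10.
Step 4. [(x^2) + 6 = 10] peel the +6: subtract 6 from each side. So sub: x^2 = 4.
Step 5. [x^2 = 4] √ both sides: 4 ≥ 0 gives two branches. So sqrt: x = 2 or -2.

Answer: x ∈ {-2, 2}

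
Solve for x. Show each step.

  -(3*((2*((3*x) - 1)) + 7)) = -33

Step 1. [-(3*((2*((3*x) - 1)) + 7)) = -33] leading − — multiply by −1. So neg: 3*((2*((3*x) - 1)) + 7) = 33.
Step 2. [3*((2*((3*x) - 1)) + 7) = 33] leading coefficient 3: divide by 3. So div: (2*((3*x) - 1)) + 7 = 11.
Step 3. [(2*((3*x) - 1)) + 7 = 11] the outer +7 inverts by subtracting 7, so sub: 2*((3*x) - 1) = 4.
Step 4. [2*((3*x) - 1) = 4] divide by the outer 2, so div: (3*x) - 1 = 2.
Step 5. [(3*x) - 1 = 2] the outer -1 inverts by adding 1, so sub: 3*x = 3.
Step 6. [3*x = 3] leading coefficient 3: divide by 3, so div: x = 1.

Answer: x ∈ {1}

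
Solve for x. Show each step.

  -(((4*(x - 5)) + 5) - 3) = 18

Step 1. [-(((4*(x - 5)) + 5) - 3) = 18] flip signs both sides ⇒ neg: ((4*(x - 5)) + 5) - 3 = -18.
Step 2. [((4*(x - 5)) + 5) - 3 = -18] 3 comes off first (add 3), so sub: (4*(x - 5)) + 5 = -15.
Step 3. [(4*(x - 5)) + 5 = -15] subtract 5: x sits inside (… + 5). So sub: 4*(x - 5) = -20.
Step 4. [4*(x - 5) = -20] LHS = 4·(…); ÷4 both sides. So div: x - 5 = -5.
Step 5. [x - 5 = -5] 5 comes off first (add 5). So sub: x = 0.

Answer: x ∈ {0}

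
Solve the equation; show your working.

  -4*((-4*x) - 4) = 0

Step 1. [-4*((-4*x) - 4) = 0] leading coefficient -4: divide by -4, so div: (-4*x) - 4 = 0.
Step 2. [(-4*x) - 4 = 0] peel the -4: add 4 from each side, so sub: -4*x = 4.
Step 3. [-4*x = 4] divide by the outer -4 ⇒ div: x = -1.

Answer: x ∈ {-1}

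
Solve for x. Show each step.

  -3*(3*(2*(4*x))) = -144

Step 1. [-3*(3*(2*(4*x))) = -144] -3 out front; divide by -3 ⇒ div: 3*(2*(4*x)) = 48.
Step 2. [3*(2*(4*x)) = 48] 3 out front; divide by 3, so div: 2*(4*x) = 16.
Step 3. [2*(4*x) = 16] 2 out front; divide by 2. So div: 4*x = 8.
Step 4. [4*x = 8] leading coefficient 4: divide by 4. So div: x = 2.

Answer: x ∈ {2}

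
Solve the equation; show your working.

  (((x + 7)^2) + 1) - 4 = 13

Step 1. [(((x + 7)^2) + 1) - 4 = 13] 4 comes off first (add 4) ⇒ sub: ((x + 7)^2) + 1 = 17.
Step 2. [((x + 7)^2) + 1 = 17] +1 is outermost — subtract 1 both sides, so sub: (x + 7)^2 = 16.
Step 3. [(x + 7)^2 = 16] LHS squared, RHS 16 ≥ 0: apply √ (±), so sqrt: x + 7 = 4 or -4.
Step 4. [x + 7 = 4 or -4] the outer +7 inverts by subtracting 7. So sub: x = -3 or -11.

Answer: x ∈ {-11, -3}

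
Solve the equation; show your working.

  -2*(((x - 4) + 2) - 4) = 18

Step 1. [-2*(((x - 4) + 2) - 4) = 18] LHS = -2·(…); ÷-2 both sides. So div: ((x - 4) + 2) - 4 = -9.
Step 2. [((x - 4) + 2) - 4 = -9] 4 comes off first (add 4). So sub: (x - 4) + 2 = -5.
Step 3. [(x - 4) + 2 = -5] 2 comes off first (subtract 2). So sub: x - 4 = -7.
Step 4. [x - 4 = -7] add 4: x sits inside (… - 4). So sub: x = -3.

Answer: x ∈ {-3}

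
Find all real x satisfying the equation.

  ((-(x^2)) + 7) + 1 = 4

Step 1. [((-(x^2)) + 7) + 1 = 4] peel the +1: subtract 1 from each side, so sub: (-(x^2)) + 7 = 3.
Step 2. [(-(x^2)) + 7 = 3] +7 is outermost — subtract 7 both sides. So sub: -(x^2) = -4.
Step 3. [-(x^2) = -4] LHS negated; negate both sides. So neg: x^2 = 4.
Step 4. [x^2 = 4] √ both sides: 4 ≥ 0 gives two branches, so sqrt: x = 2 or -2.

Answer: x ∈ {-2, 2}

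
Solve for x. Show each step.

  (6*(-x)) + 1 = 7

Step 1. [(6*(-x)) + 1 = 7] the outer +1 inverts by subtracting 1. So sub: 6*(-x) = 6.
Step 2. [6*(-x) = 6] 6 out front; divide by 6. So div: -x = 1.
Step 3. [-x = 1] flip signs both sides, so neg: x = -1.

Answer: x ∈ {-1}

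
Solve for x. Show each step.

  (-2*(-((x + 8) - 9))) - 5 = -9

Step 1. [(-2*(-((x + 8) - 9))) - 5 = -9] 5 comes off first (add 5), so sub: -2*(-((x + 8) - 9)) = -4.
Step 2. [-2*(-((x + 8) - 9)) = -4] LHS = -2·(…); ÷-2 both sides ⇒ div: -((x + 8) - 9) = 2.
Step 3. [-((x + 8) - 9) = 2] LHS negated; negate both sides. So neg: (x + 8) - 9 = -2.
Step 4. [(x + 8) - 9 = -2] the outer -9 inverts by adding 9, so sub: x + 8 = 7.
Step 5. [x + 8 = 7] subtract 8: x sits inside (… + 8). So sub: x = -1.

Answer: x ∈ {-1}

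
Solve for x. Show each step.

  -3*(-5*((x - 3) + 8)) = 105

Step 1. [-3*(-5*((x - 3) + 8)) = 105] -3 out front; divide by -3 ⇒ div: -5*((x - 3) + 8) = -35.
Step 2. [-5*((x - 3) + 8) = -35] LHS = -5·(…); ÷-5 both sides. So div: (x - 3) + 8 = 7.
Step 3. [(x - 3) + 8 = 7] the outer +8 inverts by subtracting 8. So sub: x - 3 = -1.
Step 4. [x - 3 = -1] -3 is outermost — add 3 both sides, so sub: x = 2.

Answer: x ∈ {2}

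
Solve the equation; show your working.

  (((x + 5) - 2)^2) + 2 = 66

Step 1. [(((x + 5) - 2)^2) + 2 = 66] subtract 2: x sits inside (… + 2) ⇒ sub: ((x + 5) - 2)^2 = 64.
Step 2. [((x + 5) - 2)^2 = 64] LHS squared, RHS 64 ≥ 0: apply √ (±), so sqrt: (x + 5) - 2 = 8 or -8.
Step 3. [(x + 5) - 2 = 8 or -8] add 2: x sits inside (… - 2), so sub: x + 5 = 10 or -6.
Step 4. [x + 5 = 10 or -6] subtract 5: x sits inside (… + 5), so sub: x = 5 or -11.

Answer: x ∈ {-11, 5}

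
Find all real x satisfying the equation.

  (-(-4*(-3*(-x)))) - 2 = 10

Step 1. [(-(-4*(-3*(-x)))) - 2 = 10] -2 is outermost — add 2 both sides, so sub: -(-4*(-3*(-x))) = 12.
Step 2. [-(-4*(-3*(-x))) = 12] flip signs both sides ⇒ neg: -4*(-3*(-x)) = -12.
Step 3. [-4*(-3*(-x)) = -12] divide by the outer -4, so div: -3*(-x) = 3.
Step 4. [-3*(-x) = 3] leading coefficient -3: divide by -3 ⇒ div: -x = -1.
Step 5. [-x = -1] flip signs both sides ⇒ neg: x = 1.

Answer: x ∈ {1}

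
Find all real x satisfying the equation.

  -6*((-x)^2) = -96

Step 1. [-6*((-x)^2) = -96] -6 out front; divide by -6. So div: (-x)^2 = 16.
Step 2. [(-x)^2 = 16] √ both sides: 16 ≥ 0 gives two branches ⇒ sqrt: -x = 4 or -4.
Step 3. [-x = 4 or -4] LHS negated; negate both sides. So neg: x = -4 or 4.

Answer: x ∈ {-4, 4}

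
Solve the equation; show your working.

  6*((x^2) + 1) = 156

Step 1. [6*((x^2) + 1) = 156] divide by the outer 6, so div: (x^2) + 1 = 26.
Step 2. [(x^2) + 1 = 26] subtract 1: x sits inside (… + 1) ⇒ sub: x^2 = 25.
Step 3. [x^2 = 25] √ both sides: 25 ≥ 0 gives two branches ⇒ sqrt: x = 5 or -5.

Answer: x ∈ {-5, 5}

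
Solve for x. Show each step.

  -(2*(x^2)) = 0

Step 1. [-(2*(x^2)) = 0] leading − — multiply by −1, so neg: 2*(x^2) = 0.
Step 2. [2*(x^2) = 0] LHS = 2·(…); ÷2 both sides. So div: x^2 = 0.
Step 3. [x^2 = 0] LHS squared, RHS 0 ≥ 0: apply √ (±), so sqrt: x = 0.

Answer: x ∈ {0}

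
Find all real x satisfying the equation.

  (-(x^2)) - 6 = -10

Step 1. [(-(x^2)) - 6 = -10] -6 is outermost — add 6 both sides ⇒ sub: -(x^2) = -4.
Step 2. [-(x^2) = -4] LHS negated; negate both sides, so neg: x^2 = 4.
Step 3. [x^2 = 4] √ both sides: 4 ≥ 0 gives two branches. So sqrt: x = 2 or -2.

Answer: x ∈ {-2, 2}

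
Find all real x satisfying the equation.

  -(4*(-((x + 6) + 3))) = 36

Step 1. [-(4*(-((x + 6) + 3))) = 36] LHS negated; negate both sides. So neg: 4*(-((x + 6) + 3)) = -36.
Step 2. [4*(-((x + 6) + 3)) = -36] 4 out front; divide by 4. So div: -((x + 6) + 3) = -9.
Step 3. [-((x + 6) + 3) = -9] flip signs both sides ⇒ neg: (x + 6) + 3 = 9.
Step 4. [(x + 6) + 3 = 9] the outer +3 inverts by subtracting 3, so sub: x + 6 = 6.
Step 5. [x + 6 = 6] subtract 6: x sits inside (… + 6). So sub: x = 0.

Answer: x ∈ {0}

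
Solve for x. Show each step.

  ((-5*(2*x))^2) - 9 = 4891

Step 1. [((-5*(2*x))^2) - 9 = 4891] -9 is outermost — add 9 both sides. So sub: (-5*(2*x))^2 = 4900.
Step 2. [(-5*(2*x))^2 = 4900] √ both sides: 4900 ≥ 0 gives two branches. So sqrt: -5*(2*x) = 70 or -70.
Step 3. [-5*(2*x) = 70 or -70] -5 out front; divide by -5 ⇒ div: 2*x = -14 or 14.
Step 4. [2*x = -14 or 14] 2 out front; divide by 2. So div: x = -7 or 7.

Answer: x ∈ {-7, 7}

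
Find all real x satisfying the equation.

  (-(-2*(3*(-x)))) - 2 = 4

Step 1. [(-(-2*(3*(-x)))) - 2 = 4] -2 is outermost — add 2 both sides ⇒ sub: -(-2*(3*(-x))) = 6.
Step 2. [-(-2*(3*(-x))) = 6] flip signs both sides. So neg: -2*(3*(-x)) = -6.
Step 3. [-2*(3*(-x)) = -6] leading coefficient -2: divide by -2. So div: 3*(-x) = 3.
Step 4. [3*(-x) = 3] leading coefficient 3: divide by 3. So div: -x = 1.
Step 5. [-x = 1] flip signs both sides. So neg: x = -1.

Answer: x ∈ {-1}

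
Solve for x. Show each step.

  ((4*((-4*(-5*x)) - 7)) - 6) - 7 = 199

Step 1. [((4*((-4*(-5*x)) - 7)) - 6) - 7 = 199] -7 is outermost — add 7 both sides. So sub: (4*((-4*(-5*x)) - 7)) - 6 = 206.
Step 2. [(4*((-4*(-5*x)) - 7)) - 6 = 206] add 6: x sits inside (… - 6), so sub: 4*((-4*(-5*x)) - 7) = 212.
Step 3. [4*((-4*(-5*x)) - 7) = 212] divide by the outer 4, so div: (-4*(-5*x)) - 7 = 53.
Step 4. [(-4*(-5*x)) - 7 = 53] add 7: x sits inside (… - 7) ⇒ sub: -4*(-5*x) = 60.
Step 5. [-4*(-5*x) = 60] -4·(inner) — divide through by -4, so div: -5*x = -15.
Step 6. [-5*x = -15] LHS = -5·(…); ÷-5 both sides. So div: x = 3.

Answer: x ∈ {3}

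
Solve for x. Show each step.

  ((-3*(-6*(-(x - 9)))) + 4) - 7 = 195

Step 1. [((-3*(-6*(-(x - 9)))) + 4) - 7 = 195] 7 comes off first (add 7). So sub: (-3*(-6*(-(x - 9)))) + 4 = 202.
Step 2. [(-3*(-6*(-(x - 9)))) + 4 = 202] 4 comes off first (subtract 4). So sub: -3*(-6*(-(x - 9))) = 198.
Step 3. [-3*(-6*(-(x - 9))) = 198] -3·(inner) — divide through by -3, so div: -6*(-(x - 9)) = -66.
Step 4. [-6*(-(x - 9)) = -66] divide by the outer -6, so div: -(x - 9) = 11.
Step 5. [-(x - 9) = 11] LHS negated; negate both sides ⇒ neg: x - 9 = -11.
Step 6. [x - 9 = -11] add 9: x sits inside (… - 9). So sub: x = -2.

Answer: x ∈ {-2}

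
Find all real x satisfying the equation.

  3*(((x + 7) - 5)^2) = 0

Step 1. [3*(((x + 7) - 5)^2) = 0] LHS = 3·(…); ÷3 both sides, so div: ((x + 7) - 5)^2 = 0.
Step 2. [((x + 7) - 5)^2 = 0] LHS squared, RHS 0 ≥ 0: apply √ (±), so sqrt: (x + 7) - 5 = 0.
Step 3. [(x + 7) - 5 = 0] -5 is outermost — add 5 both sides ⇒ sub: x + 7 = 5.
Step 4. [x + 7 = 5] peel the +7: subtract 7 from each side, so sub: x = -2.

Answer: x ∈ {-2}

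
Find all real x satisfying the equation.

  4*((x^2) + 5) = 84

Step 1. [4*((x^2) + 5) = 84] divide by the outer 4. So div: (x^2) + 5 = 21.
Step 2. [(x^2) + 5 = 21] the outer +5 inverts by subtracting 5 ⇒ sub: x^2 = 16.
Step 3. [x^2 = 16] √ both sides: 16 ≥ 0 gives two branches, so sqrt: x = 4 or -4.

Answer: x ∈ {-4, 4}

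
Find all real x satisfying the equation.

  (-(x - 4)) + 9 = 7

Step 1. [(-(x - 4)) + 9 = 7] 9 comes off first (subtract 9). So sub: -(x - 4) = -2.
Step 2. [-(x - 4) = -2] leading − — multiply by −1. So neg: x - 4 = 2.
Step 3. [x - 4 = 2] peel the -4: add 4 from each side, so sub: x = 6.

Answer: x ∈ {6}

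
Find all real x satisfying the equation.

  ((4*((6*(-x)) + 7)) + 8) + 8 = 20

Step 1. [((4*((6*(-x)) + 7)) + 8) + 8 = 20] the outer +8 inverts by subtracting 8 ⇒ sub: (4*((6*(-x)) + 7)) + 8 = 12.
Step 2. [(4*((6*(-x)) + 7)) + 8 = 12] 4 divides every term; factor it out. So factor: ((6*(-x)) + 7) + 2 = 3.
Step 3. [((6*(-x)) + 7) + 2 = 3] peel the +2: subtract 2 from each side, so sub: (6*(-x)) + 7 = 1.
Step 4. [(6*(-x)) + 7 = 1] 7 comes off first (subtract 7), so sub: 6*(-x) = -6.
Step 5. [6*(-x) = -6] divide by the outer 6. So div: -x = -1.
Step 6. [-x = -1] flip signs both sides ⇒ neg: x = 1.

Answer: x ∈ {1}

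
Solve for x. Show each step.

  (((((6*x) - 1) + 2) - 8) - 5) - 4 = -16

Step 1. [(((((6*x) - 1) + 2) - 8) - 5) - 4 = -16] the outer -4 inverts by adding 4. So sub: ((((6*x) - 1) + 2) - 8) - 5 = -12.
Step 2. [((((6*x) - 1) + 2) - 8) - 5 = -12] 5 comes off first (add 5) ⇒ sub: (((6*x) - 1) + 2) - 8 = -7.
Step 3. [(((6*x) - 1) + 2) - 8 = -7] peel the -8: add 8 from each side ⇒ sub: ((6*x) - 1) + 2 = 1.
Step 4. [((6*x) - 1) + 2 = 1] subtract 2: x sits inside (… + 2). So sub: (6*x) - 1 = -1.
Step 5. [(6*x) - 1 = -1] -1 is outermost — add 1 both sides. So sub: 6*x = 0.
Step 6. [6*x = 0] divide by the outer 6 ⇒ div: x = 0.

Answer: x ∈ {0}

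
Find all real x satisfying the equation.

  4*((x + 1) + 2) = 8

Step 1. [4*((x + 1) + 2) = 8] LHS = 4·(…); ÷4 both sides. So div: (x + 1) + 2 = 2.
Step 2. [(x + 1) + 2 = 2] +2 is outermost — subtract 2 both sides. So sub: x + 1 = 0.
Step 3. [x + 1 = 0] peel the +1: subtract 1 from each side. So sub: x = -1.

Answer: x ∈ {-1}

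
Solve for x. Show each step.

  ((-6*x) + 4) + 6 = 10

Step 1. [((-6*x) + 4) + 6 = 10] peel the +6: subtract 6 from each side. So sub: (-6*x) + 4 = 4.
Step 2. [(-6*x) + 4 = 4] 4 comes off first (subtract 4). So sub: -6*x = 0.
Step 3. [-6*x = 0] divide by the outer -6. So div: x = 0.

Answer: x ∈ {0}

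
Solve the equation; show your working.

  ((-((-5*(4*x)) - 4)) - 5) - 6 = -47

Step 1. [((-((-5*(4*x)) - 4)) - 5) - 6 = -47] add 6: x sits inside (… - 6) ⇒ sub: (-((-5*(4*x)) - 4)) - 5 = -41.
Step 2. [(-((-5*(4*x)) - 4)) - 5 = -41] the outer -5 inverts by adding 5, so sub: -((-5*(4*x)) - 4) = -36.
Step 3. [-((-5*(4*x)) - 4) = -36] flip signs both sides ⇒ neg: (-5*(4*x)) - 4 = 36.
Step 4. [(-5*(4*x)) - 4 = 36] the outer -4 inverts by adding 4 ⇒ sub: -5*(4*x) = 40.
Step 5. [-5*(4*x) = 40] LHS = -5·(…); ÷-5 both sides, so div: 4*x = -8.
Step 6. [4*x = -8] 4 out front; divide by 4. So div: x = -2.

Answer: x ∈ {-2}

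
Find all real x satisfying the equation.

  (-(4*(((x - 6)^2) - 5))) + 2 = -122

Step 1. [(-(4*(((x - 6)^2) - 5))) + 2 = -122] the outer +2 inverts by subtracting 2. So sub: -(4*(((x - 6)^2) - 5)) = -124.
Step 2. [-(4*(((x - 6)^2) - 5)) = -124] flip signs both sides ⇒ neg: 4*(((x - 6)^2) - 5) = 124.
Step 3. [4*(((x - 6)^2) - 5) = 124] leading coefficient 4: divide by 4, so div: ((x - 6)^2) - 5 = 31.
Step 4. [((x - 6)^2) - 5 = 31] 5 comes off first (add 5). So sub: (x - 6)^2 = 36.
Step 5. [(x - 6)^2 = 36] 36 ≥ 0, LHS is (·)² — take ±√, so sqrt: x - 6 = 6 or -6.
Step 6. [x - 6 = 6 or -6] 6 comes off first (add 6) ⇒ sub: x = 12 or 0.

Answer: x ∈ {0, 12}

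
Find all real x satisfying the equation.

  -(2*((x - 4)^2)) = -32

Step 1. [-(2*((x - 4)^2)) = -32] LHS negated; negate both sides, so neg: 2*((x - 4)^2) = 32.
Step 2. [2*((x - 4)^2) = 32] 2·(inner) — divide through by 2, so div: (x - 4)^2 = 16.
Step 3. [(x - 4)^2 = 16] √ both sides: 16 ≥ 0 gives two branches ⇒ sqrt: x - 4 = 4 or -4.
Step 4. [x - 4 = 4 or -4] the outer -4 inverts by adding 4. So sub: x = 8 or 0.

Answer: x ∈ {0, 8}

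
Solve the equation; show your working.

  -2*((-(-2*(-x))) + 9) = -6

Step 1. [-2*((-(-2*(-x))) + 9) = -6] leading coefficient -2: divide by -2. So div: (-(-2*(-x))) + 9 = 3.
Step 2. [(-(-2*(-x))) + 9 = 3] +9 is outermost — subtract 9 both sides. So sub: -(-2*(-x)) = -6.
Step 3. [-(-2*(-x)) = -6] LHS negated; negate both sides ⇒ neg: -2*(-x) = 6.
Step 4. [-2*(-x) = 6] -2 out front; divide by -2, so div: -x = -3.
Step 5. [-x = -3] leading − — multiply by −1. So neg: x = 3.

Answer: x ∈ {3}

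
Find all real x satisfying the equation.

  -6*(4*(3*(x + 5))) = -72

Step 1. [-6*(4*(3*(x + 5))) = -72] -6·(inner) — divide through by -6, so div: 4*(3*(x + 5)) = 12.
Step 2. [4*(3*(x + 5)) = 12] 4 out front; divide by 4 ⇒ div: 3*(x + 5) = 3.
Step 3. [3*(x + 5) = 3] divide by the outer 3 ⇒ div: x + 5 = 1.
Step 4. [x + 5 = 1] peel the +5: subtract 5 from each side. So sub: x = -4.

Answer: x ∈ {-4}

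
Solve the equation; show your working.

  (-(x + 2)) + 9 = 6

Step 1. [(-(x + 2)) + 9 = 6] +9 is outermost — subtract 9 both sides, so sub: -(x + 2) = -3.
Step 2. [-(x + 2) = -3] flip signs both sides ⇒ neg: x + 2 = 3.
Step 3. [x + 2 = 3] the outer +2 inverts by subtracting 2. So sub: x = 1.

Answer: x ∈ {1}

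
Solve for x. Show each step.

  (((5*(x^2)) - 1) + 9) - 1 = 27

Step 1. [(((5*(x^2)) - 1) + 9) - 1 = 27] add 1: x sits inside (… - 1). So sub: ((5*(x^2)) - 1) + 9 = 28.
Step 2. [((5*(x^2)) - 1) + 9 = 28] subtract 9: x sits inside (… + 9). So sub: (5*(x^2)) - 1 = 19.
Step 3. [(5*(x^2)) - 1 = 19] 1 comes off first (add 1). So sub: 5*(x^2) = 20.
Step 4. [5*(x^2) = 20] 5·(inner) — divide through by 5, so div: x^2 = 4.
Step 5. [x^2 = 4] √ both sides: 4 ≥ 0 gives two branches, so sqrt: x = 2 or -2.

Answer: x ∈ {-2, 2}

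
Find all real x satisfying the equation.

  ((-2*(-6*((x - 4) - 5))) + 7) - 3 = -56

Step 1. [((-2*(-6*((x - 4) - 5))) + 7) - 3 = -56] peel the -3: add 3 from each side ⇒ sub: (-2*(-6*((x - 4) - 5))) + 7 = -53.
Step 2. [(-2*(-6*((x - 4) - 5))) + 7 = -53] the outer +7 inverts by subtracting 7 ⇒ sub: -2*(-6*((x - 4) - 5)) = -60.
Step 3. [-2*(-6*((x - 4) - 5)) = -60] divide by the outer -2. So div: -6*((x - 4) - 5) = 30.
Step 4. [-6*((x - 4) - 5) = 30] divide by the outer -6 ⇒ div: (x - 4) - 5 = -5.
Step 5. [(x - 4) - 5 = -5] add 5: x sits inside (… - 5), so sub: x - 4 = 0.
Step 6. [x - 4 = 0] add 4: x sits inside (… - 4), so sub: x = 4.

Answer: x ∈ {4}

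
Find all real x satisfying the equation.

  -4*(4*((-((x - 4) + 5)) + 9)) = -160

Step 1. [-4*(4*((-((x - 4) + 5)) + 9)) = -160] LHS = -4·(…); ÷-4 both sides, so div: 4*((-((x - 4) + 5)) + 9) = 40.
Step 2. [4*((-((x - 4) + 5)) + 9) = 40] divide by the outer 4. So div: (-((x - 4) + 5)) + 9 = 10.
Step 3. [(-((x - 4) + 5)) + 9 = 10] the outer +9 inverts by subtracting 9. So sub: -((x - 4) + 5) = 1.
Step 4. [-((x - 4) + 5) = 1] LHS negated; negate both sides, so neg: (x - 4) + 5 = -1.
Step 5. [(x - 4) + 5 = -1] +5 is outermost — subtract 5 both sides, so sub: x - 4 = -6.
Step 6. [x - 4 = -6] -4 is outermost — add 4 both sides. So sub: x = -2.

Answer: x ∈ {-2}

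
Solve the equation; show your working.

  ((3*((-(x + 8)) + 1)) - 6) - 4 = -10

Step 1. [((3*((-(x + 8)) + 1)) - 6) - 4 = -10] peel the -4: add 4 from each side ⇒ sub: (3*((-(x + 8)) + 1)) - 6 = -6.
Step 2. [(3*((-(x + 8)) + 1)) - 6 = -6] common factor 3 (LHS and -6) — divide through. So factor: ((-(x + 8)) + 1) - 2 = -2.
Step 3. [((-(x + 8)) + 1) - 2 = -2] add 2: x sits inside (… - 2), so sub: (-(x + 8)) + 1 = 0.
Step 4. [(-(x + 8)) + 1 = 0] 1 comes off first (subtract 1), so sub: -(x + 8) = -1.
Step 5. [-(x + 8) = -1] flip signs both sides, so neg: x + 8 = 1.
Step 6. [x + 8 = 1] subtract 8: x sits inside (… + 8) ⇒ sub: x = -7.

Answer: x ∈ {-7}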